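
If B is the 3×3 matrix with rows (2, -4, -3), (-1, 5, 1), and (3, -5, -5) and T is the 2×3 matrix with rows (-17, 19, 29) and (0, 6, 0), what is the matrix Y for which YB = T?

Right-multiplying both sides by B⁻¹ gives Y = TB⁻¹.
det B = -2, so B⁻¹ = [[10, 5/2, -11/2], [1, 1/2, -1/2], [5, 1, -3]].
Y = TB⁻¹ = [[-17, 19, 29], [0, 6, 0]] · [[10, 5/2, -11/2], [1, 1/2, -1/2], [5, 1, -3]] = [[-6, -4, -3], [6, 3, -3]].

Y = [[-6, -4, -3], [6, 3, -3]]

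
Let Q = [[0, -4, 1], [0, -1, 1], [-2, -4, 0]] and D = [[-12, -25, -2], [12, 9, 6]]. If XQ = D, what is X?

X = [[1, -3, 6], [3, 3, -6]]

Since Q sits to the right of X, X = DQ⁻¹.
det Q = 6; the adjugate gives Q⁻¹ = [[2/3, -2/3, -1/2], [-1/3, 1/3, 0], [-1/3, 4/3, 0]].
X = DQ⁻¹ = [[-12, -25, -2], [12, 9, 6]] · [[2/3, -2/3, -1/2], [-1/3, 1/3, 0], [-1/3, 4/3, 0]] = [[1, -3, 6], [3, 3, -6]].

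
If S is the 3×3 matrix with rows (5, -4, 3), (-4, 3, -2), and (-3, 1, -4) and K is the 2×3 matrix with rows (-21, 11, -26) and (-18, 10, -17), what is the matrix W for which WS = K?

W = [[-6, -6, 5], [-1, 1, 3]]

S is on the right of W, so right-multiply by S⁻¹: W = KS⁻¹.
S has determinant 5; S⁻¹ = [[-2, -13/5, -1/5], [-2, -11/5, -2/5], [1, 7/5, -1/5]].
W = KS⁻¹ = [[-21, 11, -26], [-18, 10, -17]] · [[-2, -13/5, -1/5], [-2, -11/5, -2/5], [1, 7/5, -1/5]] = [[-6, -6, 5], [-1, 1, 3]].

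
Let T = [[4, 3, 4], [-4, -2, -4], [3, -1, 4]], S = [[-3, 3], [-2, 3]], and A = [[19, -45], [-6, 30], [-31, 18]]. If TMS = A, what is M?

M = [[4, -5], [-3, -2], [1, 0]]

M = T⁻¹AS⁻¹ (apply T⁻¹ on the left and S⁻¹ on the right).
T has determinant 4; T⁻¹ = [[-3, -4, -1], [1, 1, 0], [5/2, 13/4, 1]].
det S = -3; the adjugate gives S⁻¹ = [[-1, 1], [-2/3, 1]].
T⁻¹A = [[-2, -3], [13, -15], [-3, 3]].
M = (T⁻¹A)S⁻¹ = [[4, -5], [-3, -2], [1, 0]].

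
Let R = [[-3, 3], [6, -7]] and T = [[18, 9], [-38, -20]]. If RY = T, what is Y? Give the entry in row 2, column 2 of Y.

Since R multiplies Y on the left, Y = R⁻¹T.
det R = 3, so R⁻¹ = [[-7/3, -1], [-2, -1]].
Y = R⁻¹T = [[-7/3, -1], [-2, -1]] · [[18, 9], [-38, -20]] = [[-4, -1], [2, 2]].

2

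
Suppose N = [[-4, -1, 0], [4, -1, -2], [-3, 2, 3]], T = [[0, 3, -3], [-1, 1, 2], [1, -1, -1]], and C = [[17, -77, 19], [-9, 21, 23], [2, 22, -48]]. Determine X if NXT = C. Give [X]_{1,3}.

Isolating X: multiply by N⁻¹ from the left and T⁻¹ from the right, so X = N⁻¹CT⁻¹.
det N = 2; the adjugate gives N⁻¹ = [[1/2, 3/2, 1], [-3, -6, -4], [5/2, 11/2, 4]].
T has determinant 3; T⁻¹ = [[1/3, 2, 3], [1/3, 1, 1], [0, 1, 1]].
N⁻¹C = [[-3, 15, -4], [-5, 17, -3], [1, 11, -18]].
X = (N⁻¹C)T⁻¹ = [[4, 5, 2], [4, 4, -1], [4, -5, -4]].

2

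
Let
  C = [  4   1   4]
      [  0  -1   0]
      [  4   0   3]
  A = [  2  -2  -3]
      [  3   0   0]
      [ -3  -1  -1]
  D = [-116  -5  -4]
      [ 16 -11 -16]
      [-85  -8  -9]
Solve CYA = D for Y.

Y = [[-2, -2, 0], [-5, -3, -1], [3, -5, 2]]

Isolating Y: multiply by C⁻¹ from the left and A⁻¹ from the right, so Y = C⁻¹DA⁻¹.
det C = 4; the adjugate gives C⁻¹ = [[-3/4, -3/4, 1], [0, -1, 0], [1, 1, -1]].
det A = 3; the adjugate gives A⁻¹ = [[0, 1/3, 0], [1, -11/3, -3], [-1, 8/3, 2]].
C⁻¹D = [[-10, 4, 6], [-16, 11, 16], [-15, -8, -11]].
Y = (C⁻¹D)A⁻¹ = [[-2, -2, 0], [-5, -3, -1], [3, -5, 2]].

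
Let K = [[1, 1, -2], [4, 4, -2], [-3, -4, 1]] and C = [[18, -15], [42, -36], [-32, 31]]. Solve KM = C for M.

Left-multiplying both sides by K⁻¹ gives M = K⁻¹C.
det K = 6; the adjugate gives K⁻¹ = [[-2/3, 7/6, 1], [1/3, -5/6, -1], [-2/3, 1/6, 0]].
M = K⁻¹C = [[-2/3, 7/6, 1], [1/3, -5/6, -1], [-2/3, 1/6, 0]] · [[18, -15], [42, -36], [-32, 31]] = [[5, -1], [3, -6], [-5, 4]].

M = [[5, -1], [3, -6], [-5, 4]]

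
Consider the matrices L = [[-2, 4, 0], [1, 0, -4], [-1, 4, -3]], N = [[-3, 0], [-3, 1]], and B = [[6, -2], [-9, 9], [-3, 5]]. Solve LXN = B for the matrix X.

X = L⁻¹BN⁻¹ (apply L⁻¹ on the left and N⁻¹ on the right).
det L = -4, so L⁻¹ = [[-4, -3, 4], [-7/4, -3/2, 2], [-1, -1, 1]].
det N = -3, so N⁻¹ = [[-1/3, 0], [-1, 1]].
L⁻¹B = [[-9, 1], [-3, 0], [0, -2]].
X = (L⁻¹B)N⁻¹ = [[2, 1], [1, 0], [2, -2]].

X = [[2, 1], [1, 0], [2, -2]]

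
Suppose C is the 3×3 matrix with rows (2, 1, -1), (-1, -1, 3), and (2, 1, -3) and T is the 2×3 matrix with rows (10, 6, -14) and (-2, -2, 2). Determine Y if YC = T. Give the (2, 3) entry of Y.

C is on the right of Y, so right-multiply by C⁻¹: Y = TC⁻¹.
det C = 2, so C⁻¹ = [[0, 1, 1], [3/2, -2, -5/2], [1/2, 0, -1/2]].
Y = TC⁻¹ = [[10, 6, -14], [-2, -2, 2]] · [[0, 1, 1], [3/2, -2, -5/2], [1/2, 0, -1/2]] = [[2, -2, 2], [-2, 2, 2]].

2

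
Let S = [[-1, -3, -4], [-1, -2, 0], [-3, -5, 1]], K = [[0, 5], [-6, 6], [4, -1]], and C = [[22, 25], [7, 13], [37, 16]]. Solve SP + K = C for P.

P = [[-3, -5], [-5, -1], [-1, -3]]

SP = C − K = [[22, 20], [13, 7], [33, 17]].
Left-multiplying both sides by S⁻¹ gives P = S⁻¹(C − K).
det S = 3, so S⁻¹ = [[-2/3, 23/3, -8/3], [1/3, -13/3, 4/3], [-1/3, 4/3, -1/3]].
P = S⁻¹(C − K) = [[-3, -5], [-5, -1], [-1, -3]].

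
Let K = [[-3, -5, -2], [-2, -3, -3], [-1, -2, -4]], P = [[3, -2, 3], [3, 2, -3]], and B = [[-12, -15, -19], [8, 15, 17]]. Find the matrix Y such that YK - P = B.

Y = [[3, -2, 4], [-1, -4, 0]]

YK = B + P = [[-9, -17, -16], [11, 17, 14]].
Since K sits to the right of Y, Y = (B + P)K⁻¹.
det K = 5; the adjugate gives K⁻¹ = [[6/5, -16/5, 9/5], [-1, 2, -1], [1/5, -1/5, -1/5]].
Y = (B + P)K⁻¹ = [[3, -2, 4], [-1, -4, 0]].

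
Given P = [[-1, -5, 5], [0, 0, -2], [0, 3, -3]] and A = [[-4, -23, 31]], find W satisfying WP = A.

Right-multiplying both sides by P⁻¹ gives W = AP⁻¹.
det P = -6; the adjugate gives P⁻¹ = [[-1, 0, -5/3], [0, -1/2, 1/3], [0, -1/2, 0]].
W = AP⁻¹ = [[-4, -23, 31]] · [[-1, 0, -5/3], [0, -1/2, 1/3], [0, -1/2, 0]] = [[4, -4, -1]].

W = [[4, -4, -1]]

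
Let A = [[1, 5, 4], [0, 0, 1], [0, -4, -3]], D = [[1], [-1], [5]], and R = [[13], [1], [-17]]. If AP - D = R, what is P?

AP = R + D = [[14], [0], [-12]].
A is on the left of P, so left-multiply by A⁻¹: P = A⁻¹(R + D).
det A = 4, so A⁻¹ = [[1, -1/4, 5/4], [0, -3/4, -1/4], [0, 1, 0]].
P = A⁻¹(R + D) = [[-1], [3], [0]].

P = [[-1], [3], [0]]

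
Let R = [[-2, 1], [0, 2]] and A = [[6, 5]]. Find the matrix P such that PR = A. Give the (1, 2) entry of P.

Since R sits to the right of P, P = AR⁻¹.
R has determinant -4; R⁻¹ = [[-1/2, 1/4], [0, 1/2]].
P = AR⁻¹ = [[6, 5]] · [[-1/2, 1/4], [0, 1/2]] = [[-3, 4]].

4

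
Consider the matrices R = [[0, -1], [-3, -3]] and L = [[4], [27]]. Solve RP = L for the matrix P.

Left-multiplying both sides by R⁻¹ gives P = R⁻¹L.
R has determinant -3; R⁻¹ = [[1, -1/3], [-1, 0]].
P = R⁻¹L = [[1, -1/3], [-1, 0]] · [[4], [27]] = [[-5], [-4]].

P = [[-5], [-4]]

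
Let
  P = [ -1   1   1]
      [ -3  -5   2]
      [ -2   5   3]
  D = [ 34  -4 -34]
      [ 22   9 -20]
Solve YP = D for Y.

P is on the right of Y, so right-multiply by P⁻¹: Y = DP⁻¹.
det P = 5; the adjugate gives P⁻¹ = [[-5, 2/5, 7/5], [1, -1/5, -1/5], [-5, 3/5, 8/5]].
Y = DP⁻¹ = [[34, -4, -34], [22, 9, -20]] · [[-5, 2/5, 7/5], [1, -1/5, -1/5], [-5, 3/5, 8/5]] = [[-4, -6, -6], [-1, -5, -3]].

Y = [[-4, -6, -6], [-1, -5, -3]]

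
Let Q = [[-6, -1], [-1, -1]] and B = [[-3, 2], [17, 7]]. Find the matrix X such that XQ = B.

X = [[1, -3], [-2, -5]]

Q is on the right of X, so right-multiply by Q⁻¹: X = BQ⁻¹.
Q has determinant 5; Q⁻¹ = [[-1/5, 1/5], [1/5, -6/5]].
X = BQ⁻¹ = [[-3, 2], [17, 7]] · [[-1/5, 1/5], [1/5, -6/5]] = [[1, -3], [-2, -5]].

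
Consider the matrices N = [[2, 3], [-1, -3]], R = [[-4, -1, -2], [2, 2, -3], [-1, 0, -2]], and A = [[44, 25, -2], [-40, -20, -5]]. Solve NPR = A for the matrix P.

P = [[1, 3, -2], [-1, 2, -4]]

Isolating P: multiply by N⁻¹ from the left and R⁻¹ from the right, so P = N⁻¹AR⁻¹.
det N = -3; the adjugate gives N⁻¹ = [[1, 1], [-1/3, -2/3]].
det R = 5, so R⁻¹ = [[-4/5, -2/5, 7/5], [7/5, 6/5, -16/5], [2/5, 1/5, -6/5]].
N⁻¹A = [[4, 5, -7], [12, 5, 4]].
P = (N⁻¹A)R⁻¹ = [[1, 3, -2], [-1, 2, -4]].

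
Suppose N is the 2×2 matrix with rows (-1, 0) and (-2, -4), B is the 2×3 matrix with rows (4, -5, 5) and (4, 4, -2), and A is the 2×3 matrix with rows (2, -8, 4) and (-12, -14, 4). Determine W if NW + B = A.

W = [[2, 3, 1], [3, 3, -2]]

NW = A − B = [[-2, -3, -1], [-16, -18, 6]].
Since N multiplies W on the left, W = N⁻¹(A − B).
N has determinant 4; N⁻¹ = [[-1, 0], [1/2, -1/4]].
W = N⁻¹(A − B) = [[2, 3, 1], [3, 3, -2]].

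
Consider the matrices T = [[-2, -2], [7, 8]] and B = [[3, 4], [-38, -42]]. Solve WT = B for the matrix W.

W = [[2, 1], [5, -4]]

Right-multiplying both sides by T⁻¹ gives W = BT⁻¹.
det T = -2; the adjugate gives T⁻¹ = [[-4, -1], [7/2, 1]].
W = BT⁻¹ = [[3, 4], [-38, -42]] · [[-4, -1], [7/2, 1]] = [[2, 1], [5, -4]].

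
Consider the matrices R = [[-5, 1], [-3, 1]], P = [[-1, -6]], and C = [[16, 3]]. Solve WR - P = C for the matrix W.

WR = C + P = [[15, -3]].
R is on the right of W, so right-multiply by R⁻¹: W = (C + P)R⁻¹.
det R = -2; the adjugate gives R⁻¹ = [[-1/2, 1/2], [-3/2, 5/2]].
W = (C + P)R⁻¹ = [[-3, 0]].

W = [[-3, 0]]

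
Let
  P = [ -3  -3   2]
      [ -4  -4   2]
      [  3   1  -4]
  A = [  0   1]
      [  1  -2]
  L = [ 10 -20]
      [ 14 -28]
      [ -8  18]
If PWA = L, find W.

W = [[1, -4], [-1, 0], [0, -1]]

W = P⁻¹LA⁻¹ (apply P⁻¹ on the left and A⁻¹ on the right).
P has determinant 4; P⁻¹ = [[7/2, -5/2, 1/2], [-5/2, 3/2, -1/2], [2, -3/2, 0]].
det A = -1, so A⁻¹ = [[2, 1], [1, 0]].
P⁻¹L = [[-4, 9], [0, -1], [-1, 2]].
W = (P⁻¹L)A⁻¹ = [[1, -4], [-1, 0], [0, -1]].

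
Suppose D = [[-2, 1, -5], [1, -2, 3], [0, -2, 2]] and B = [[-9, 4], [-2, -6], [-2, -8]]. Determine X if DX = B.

X = [[-5, 4], [6, 2], [5, -2]]

Left-multiplying both sides by D⁻¹ gives X = D⁻¹B.
D has determinant 4; D⁻¹ = [[1/2, 2, -7/4], [-1/2, -1, 1/4], [-1/2, -1, 3/4]].
X = D⁻¹B = [[1/2, 2, -7/4], [-1/2, -1, 1/4], [-1/2, -1, 3/4]] · [[-9, 4], [-2, -6], [-2, -8]] = [[-5, 4], [6, 2], [5, -2]].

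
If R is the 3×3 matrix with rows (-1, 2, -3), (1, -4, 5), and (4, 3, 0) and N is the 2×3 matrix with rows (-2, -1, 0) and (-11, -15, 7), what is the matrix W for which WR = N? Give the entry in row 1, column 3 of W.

-1

R is on the right of W, so right-multiply by R⁻¹: W = NR⁻¹.
det R = -2; the adjugate gives R⁻¹ = [[15/2, 9/2, 1], [-10, -6, -1], [-19/2, -11/2, -1]].
W = NR⁻¹ = [[-2, -1, 0], [-11, -15, 7]] · [[15/2, 9/2, 1], [-10, -6, -1], [-19/2, -11/2, -1]] = [[-5, -3, -1], [1, 2, -3]].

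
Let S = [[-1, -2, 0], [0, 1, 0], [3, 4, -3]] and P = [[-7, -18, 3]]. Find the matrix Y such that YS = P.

Y = [[4, -6, -1]]

Since S sits to the right of Y, Y = PS⁻¹.
det S = 3, so S⁻¹ = [[-1, -2, 0], [0, 1, 0], [-1, -2/3, -1/3]].
Y = PS⁻¹ = [[-7, -18, 3]] · [[-1, -2, 0], [0, 1, 0], [-1, -2/3, -1/3]] = [[4, -6, -1]].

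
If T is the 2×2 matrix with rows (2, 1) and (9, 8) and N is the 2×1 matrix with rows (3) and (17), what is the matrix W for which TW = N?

Left-multiplying both sides by T⁻¹ gives W = T⁻¹N.
T has determinant 7; T⁻¹ = [[8/7, -1/7], [-9/7, 2/7]].
W = T⁻¹N = [[8/7, -1/7], [-9/7, 2/7]] · [[3], [17]] = [[1], [1]].

W = [[1], [1]]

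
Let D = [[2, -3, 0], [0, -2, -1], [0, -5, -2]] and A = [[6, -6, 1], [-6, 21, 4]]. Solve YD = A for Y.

Right-multiplying both sides by D⁻¹ gives Y = AD⁻¹.
det D = -2, so D⁻¹ = [[1/2, 3, -3/2], [0, 2, -1], [0, -5, 2]].
Y = AD⁻¹ = [[6, -6, 1], [-6, 21, 4]] · [[1/2, 3, -3/2], [0, 2, -1], [0, -5, 2]] = [[3, 1, -1], [-3, 4, -4]].

Y = [[3, 1, -1], [-3, 4, -4]]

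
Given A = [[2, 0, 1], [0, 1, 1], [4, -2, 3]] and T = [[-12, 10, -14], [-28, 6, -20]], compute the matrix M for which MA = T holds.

A is on the right of M, so right-multiply by A⁻¹: M = TA⁻¹.
det A = 6, so A⁻¹ = [[5/6, -1/3, -1/6], [2/3, 1/3, -1/3], [-2/3, 2/3, 1/3]].
M = TA⁻¹ = [[-12, 10, -14], [-28, 6, -20]] · [[5/6, -1/3, -1/6], [2/3, 1/3, -1/3], [-2/3, 2/3, 1/3]] = [[6, -2, -6], [-6, -2, -4]].

M = [[6, -2, -6], [-6, -2, -4]]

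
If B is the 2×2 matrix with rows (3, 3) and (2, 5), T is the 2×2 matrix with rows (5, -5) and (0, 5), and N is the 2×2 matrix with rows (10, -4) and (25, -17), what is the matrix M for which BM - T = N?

BM = N + T = [[15, -9], [25, -12]].
Since B multiplies M on the left, M = B⁻¹(N + T).
B has determinant 9; B⁻¹ = [[5/9, -1/3], [-2/9, 1/3]].
M = B⁻¹(N + T) = [[0, -1], [5, -2]].

M = [[0, -1], [5, -2]]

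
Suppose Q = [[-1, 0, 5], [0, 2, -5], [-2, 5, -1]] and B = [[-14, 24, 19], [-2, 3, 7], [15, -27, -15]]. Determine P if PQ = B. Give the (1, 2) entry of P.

-3

Q is on the right of P, so right-multiply by Q⁻¹: P = BQ⁻¹.
Q has determinant -3; Q⁻¹ = [[-23/3, -25/3, 10/3], [-10/3, -11/3, 5/3], [-4/3, -5/3, 2/3]].
P = BQ⁻¹ = [[-14, 24, 19], [-2, 3, 7], [15, -27, -15]] · [[-23/3, -25/3, 10/3], [-10/3, -11/3, 5/3], [-4/3, -5/3, 2/3]] = [[2, -3, 6], [-4, -6, 3], [-5, -1, -5]].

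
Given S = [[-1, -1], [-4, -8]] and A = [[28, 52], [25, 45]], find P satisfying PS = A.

Right-multiplying both sides by S⁻¹ gives P = AS⁻¹.
det S = 4, so S⁻¹ = [[-2, 1/4], [1, -1/4]].
P = AS⁻¹ = [[28, 52], [25, 45]] · [[-2, 1/4], [1, -1/4]] = [[-4, -6], [-5, -5]].

P = [[-4, -6], [-5, -5]]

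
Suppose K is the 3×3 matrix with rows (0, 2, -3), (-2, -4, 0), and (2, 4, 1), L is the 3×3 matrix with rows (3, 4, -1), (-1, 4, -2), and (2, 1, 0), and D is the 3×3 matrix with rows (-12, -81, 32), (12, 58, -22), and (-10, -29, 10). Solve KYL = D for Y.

Y = [[-5, -5, 5], [0, 1, -1], [4, 4, -3]]

Y = K⁻¹DL⁻¹ (apply K⁻¹ on the left and L⁻¹ on the right).
det K = 4; the adjugate gives K⁻¹ = [[-1, -7/2, -3], [1/2, 3/2, 3/2], [0, 1, 1]].
det L = -1, so L⁻¹ = [[-2, 1, 4], [4, -2, -7], [9, -5, -16]].
K⁻¹D = [[0, -35, 15], [-3, 3, -2], [2, 29, -12]].
Y = (K⁻¹D)L⁻¹ = [[-5, -5, 5], [0, 1, -1], [4, 4, -3]].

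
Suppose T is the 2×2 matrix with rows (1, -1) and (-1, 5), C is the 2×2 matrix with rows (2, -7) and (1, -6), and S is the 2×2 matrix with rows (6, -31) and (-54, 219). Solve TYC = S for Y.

Y = [[-4, 2], [-5, -2]]

Y = T⁻¹SC⁻¹ (apply T⁻¹ on the left and C⁻¹ on the right).
det T = 4, so T⁻¹ = [[5/4, 1/4], [1/4, 1/4]].
C has determinant -5; C⁻¹ = [[6/5, -7/5], [1/5, -2/5]].
T⁻¹S = [[-6, 16], [-12, 47]].
Y = (T⁻¹S)C⁻¹ = [[-4, 2], [-5, -2]].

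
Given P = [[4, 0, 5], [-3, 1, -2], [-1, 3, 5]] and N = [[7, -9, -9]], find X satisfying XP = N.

Right-multiplying both sides by P⁻¹ gives X = NP⁻¹.
det P = 4; the adjugate gives P⁻¹ = [[11/4, 15/4, -5/4], [17/4, 25/4, -7/4], [-2, -3, 1]].
X = NP⁻¹ = [[7, -9, -9]] · [[11/4, 15/4, -5/4], [17/4, 25/4, -7/4], [-2, -3, 1]] = [[-1, -3, -2]].

X = [[-1, -3, -2]]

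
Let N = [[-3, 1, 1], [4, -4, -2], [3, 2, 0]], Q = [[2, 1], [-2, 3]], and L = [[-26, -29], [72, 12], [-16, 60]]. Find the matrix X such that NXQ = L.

X = [[5, 3], [-3, 4], [1, 1]]

Left-multiply by N⁻¹ and right-multiply by Q⁻¹: X = N⁻¹LQ⁻¹.
N has determinant 2; N⁻¹ = [[2, 1, 1], [-3, -3/2, -1], [10, 9/2, 4]].
Q has determinant 8; Q⁻¹ = [[3/8, -1/8], [1/4, 1/4]].
N⁻¹L = [[4, 14], [-14, 9], [0, 4]].
X = (N⁻¹L)Q⁻¹ = [[5, 3], [-3, 4], [1, 1]].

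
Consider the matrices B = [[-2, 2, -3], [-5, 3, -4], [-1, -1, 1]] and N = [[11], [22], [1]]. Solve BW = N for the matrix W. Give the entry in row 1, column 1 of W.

Left-multiplying both sides by B⁻¹ gives W = B⁻¹N.
det B = -4, so B⁻¹ = [[1/4, -1/4, -1/4], [-9/4, 5/4, -7/4], [-2, 1, -1]].
W = B⁻¹N = [[1/4, -1/4, -1/4], [-9/4, 5/4, -7/4], [-2, 1, -1]] · [[11], [22], [1]] = [[-3], [1], [-1]].

-3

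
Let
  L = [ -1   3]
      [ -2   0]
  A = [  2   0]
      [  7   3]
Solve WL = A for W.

W = [[0, -1], [1, -4]]

L is on the right of W, so right-multiply by L⁻¹: W = AL⁻¹.
det L = 6; the adjugate gives L⁻¹ = [[0, -1/2], [1/3, -1/6]].
W = AL⁻¹ = [[2, 0], [7, 3]] · [[0, -1/2], [1/3, -1/6]] = [[0, -1], [1, -4]].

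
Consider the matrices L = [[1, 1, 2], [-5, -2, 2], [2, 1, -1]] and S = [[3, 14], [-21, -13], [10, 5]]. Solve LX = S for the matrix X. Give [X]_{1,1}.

Left-multiplying both sides by L⁻¹ gives X = L⁻¹S.
L has determinant -3; L⁻¹ = [[0, -1, -2], [1/3, 5/3, 4], [1/3, -1/3, -1]].
X = L⁻¹S = [[0, -1, -2], [1/3, 5/3, 4], [1/3, -1/3, -1]] · [[3, 14], [-21, -13], [10, 5]] = [[1, 3], [6, 3], [-2, 4]].

1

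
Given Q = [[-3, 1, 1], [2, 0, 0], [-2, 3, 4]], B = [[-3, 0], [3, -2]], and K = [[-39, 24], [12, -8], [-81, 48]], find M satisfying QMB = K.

M = [[0, 2], [1, -4], [0, -2]]

Left-multiply by Q⁻¹ and right-multiply by B⁻¹: M = Q⁻¹KB⁻¹.
Q has determinant -2; Q⁻¹ = [[0, 1/2, 0], [4, 5, -1], [-3, -7/2, 1]].
det B = 6; the adjugate gives B⁻¹ = [[-1/3, 0], [-1/2, -1/2]].
Q⁻¹K = [[6, -4], [-15, 8], [-6, 4]].
M = (Q⁻¹K)B⁻¹ = [[0, 2], [1, -4], [0, -2]].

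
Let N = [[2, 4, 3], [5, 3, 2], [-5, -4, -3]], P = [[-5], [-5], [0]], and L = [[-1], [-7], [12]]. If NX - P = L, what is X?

X = [[-2], [-2], [2]]

NX = L + P = [[-6], [-12], [12]].
Left-multiplying both sides by N⁻¹ gives X = N⁻¹(L + P).
det N = 3; the adjugate gives N⁻¹ = [[-1/3, 0, -1/3], [5/3, 3, 11/3], [-5/3, -4, -14/3]].
X = N⁻¹(L + P) = [[-2], [-2], [2]].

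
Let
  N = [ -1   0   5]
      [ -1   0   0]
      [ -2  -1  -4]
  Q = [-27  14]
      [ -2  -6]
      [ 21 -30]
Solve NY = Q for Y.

N is on the left of Y, so left-multiply by N⁻¹: Y = N⁻¹Q.
det N = 5; the adjugate gives N⁻¹ = [[0, -1, 0], [-4/5, 14/5, -1], [1/5, -1/5, 0]].
Y = N⁻¹Q = [[0, -1, 0], [-4/5, 14/5, -1], [1/5, -1/5, 0]] · [[-27, 14], [-2, -6], [21, -30]] = [[2, 6], [-5, 2], [-5, 4]].

Y = [[2, 6], [-5, 2], [-5, 4]]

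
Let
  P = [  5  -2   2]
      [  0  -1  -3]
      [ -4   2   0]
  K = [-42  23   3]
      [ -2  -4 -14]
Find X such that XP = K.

Right-multiplying both sides by P⁻¹ gives X = KP⁻¹.
det P = -2, so P⁻¹ = [[-3, -2, -4], [-6, -4, -15/2], [2, 1, 5/2]].
X = KP⁻¹ = [[-42, 23, 3], [-2, -4, -14]] · [[-3, -2, -4], [-6, -4, -15/2], [2, 1, 5/2]] = [[-6, -5, 3], [2, 6, 3]].

X = [[-6, -5, 3], [2, 6, 3]]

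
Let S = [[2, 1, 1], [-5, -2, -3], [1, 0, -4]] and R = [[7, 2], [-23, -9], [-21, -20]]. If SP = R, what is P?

Left-multiplying both sides by S⁻¹ gives P = S⁻¹R.
det S = -5; the adjugate gives S⁻¹ = [[-8/5, -4/5, 1/5], [23/5, 9/5, -1/5], [-2/5, -1/5, -1/5]].
P = S⁻¹R = [[-8/5, -4/5, 1/5], [23/5, 9/5, -1/5], [-2/5, -1/5, -1/5]] · [[7, 2], [-23, -9], [-21, -20]] = [[3, 0], [-5, -3], [6, 5]].

P = [[3, 0], [-5, -3], [6, 5]]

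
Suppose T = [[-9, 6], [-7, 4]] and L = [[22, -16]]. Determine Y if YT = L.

Y = [[-4, 2]]

Right-multiplying both sides by T⁻¹ gives Y = LT⁻¹.
det T = 6, so T⁻¹ = [[2/3, -1], [7/6, -3/2]].
Y = LT⁻¹ = [[22, -16]] · [[2/3, -1], [7/6, -3/2]] = [[-4, 2]].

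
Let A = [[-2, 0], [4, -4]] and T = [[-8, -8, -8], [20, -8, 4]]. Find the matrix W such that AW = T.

Left-multiplying both sides by A⁻¹ gives W = A⁻¹T.
det A = 8, so A⁻¹ = [[-1/2, 0], [-1/2, -1/4]].
W = A⁻¹T = [[-1/2, 0], [-1/2, -1/4]] · [[-8, -8, -8], [20, -8, 4]] = [[4, 4, 4], [-1, 6, 3]].

W = [[4, 4, 4], [-1, 6, 3]]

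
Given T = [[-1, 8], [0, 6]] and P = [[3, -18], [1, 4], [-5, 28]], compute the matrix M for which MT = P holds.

M = [[-3, 1], [-1, 2], [5, -2]]

Right-multiplying both sides by T⁻¹ gives M = PT⁻¹.
det T = -6; the adjugate gives T⁻¹ = [[-1, 4/3], [0, 1/6]].
M = PT⁻¹ = [[3, -18], [1, 4], [-5, 28]] · [[-1, 4/3], [0, 1/6]] = [[-3, 1], [-1, 2], [5, -2]].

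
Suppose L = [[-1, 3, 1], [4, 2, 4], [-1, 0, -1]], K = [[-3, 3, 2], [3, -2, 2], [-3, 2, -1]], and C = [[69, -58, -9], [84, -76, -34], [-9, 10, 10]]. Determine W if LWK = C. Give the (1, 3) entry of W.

-4

W = L⁻¹CK⁻¹ (apply L⁻¹ on the left and K⁻¹ on the right).
det L = 4; the adjugate gives L⁻¹ = [[-1/2, 3/4, 5/2], [0, 1/2, 2], [1/2, -3/4, -7/2]].
K has determinant -3; K⁻¹ = [[2/3, -7/3, -10/3], [1, -3, -4], [0, 1, 1]].
L⁻¹C = [[6, -3, 4], [24, -18, 3], [3, -7, -14]].
W = (L⁻¹C)K⁻¹ = [[1, -1, -4], [-2, 1, -5], [-5, 0, 4]].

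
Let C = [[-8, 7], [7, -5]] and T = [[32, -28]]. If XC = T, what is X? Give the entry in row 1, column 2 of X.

0

Right-multiplying both sides by C⁻¹ gives X = TC⁻¹.
C has determinant -9; C⁻¹ = [[5/9, 7/9], [7/9, 8/9]].
X = TC⁻¹ = [[32, -28]] · [[5/9, 7/9], [7/9, 8/9]] = [[-4, 0]].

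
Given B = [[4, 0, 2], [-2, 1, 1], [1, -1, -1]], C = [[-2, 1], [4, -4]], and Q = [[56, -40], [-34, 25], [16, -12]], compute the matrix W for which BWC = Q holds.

W = B⁻¹QC⁻¹ (apply B⁻¹ on the left and C⁻¹ on the right).
B has determinant 2; B⁻¹ = [[0, -1, -1], [-1/2, -3, -4], [1/2, 2, 2]].
det C = 4, so C⁻¹ = [[-1, -1/4], [-1, -1/2]].
B⁻¹Q = [[18, -13], [10, -7], [-8, 6]].
W = (B⁻¹Q)C⁻¹ = [[-5, 2], [-3, 1], [2, -1]].

W = [[-5, 2], [-3, 1], [2, -1]]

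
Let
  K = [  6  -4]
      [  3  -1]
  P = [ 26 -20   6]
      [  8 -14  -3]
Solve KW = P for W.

W = [[1, -6, -3], [-5, -4, -6]]

K is on the left of W, so left-multiply by K⁻¹: W = K⁻¹P.
K has determinant 6; K⁻¹ = [[-1/6, 2/3], [-1/2, 1]].
W = K⁻¹P = [[-1/6, 2/3], [-1/2, 1]] · [[26, -20, 6], [8, -14, -3]] = [[1, -6, -3], [-5, -4, -6]].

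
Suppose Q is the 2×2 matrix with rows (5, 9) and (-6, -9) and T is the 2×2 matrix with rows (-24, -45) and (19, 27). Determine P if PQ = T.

P = [[-6, -1], [-1, -4]]

Since Q sits to the right of P, P = TQ⁻¹.
det Q = 9; the adjugate gives Q⁻¹ = [[-1, -1], [2/3, 5/9]].
P = TQ⁻¹ = [[-24, -45], [19, 27]] · [[-1, -1], [2/3, 5/9]] = [[-6, -1], [-1, -4]].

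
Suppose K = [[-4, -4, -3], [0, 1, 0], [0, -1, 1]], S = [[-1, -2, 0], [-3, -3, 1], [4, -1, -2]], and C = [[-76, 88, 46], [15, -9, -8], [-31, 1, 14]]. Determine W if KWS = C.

W = [[-2, 2, 5], [-1, 2, 5], [2, 2, -2]]

Left-multiply by K⁻¹ and right-multiply by S⁻¹: W = K⁻¹CS⁻¹.
K has determinant -4; K⁻¹ = [[-1/4, -7/4, -3/4], [0, 1, 0], [0, 1, 1]].
S has determinant -3; S⁻¹ = [[-7/3, 4/3, 2/3], [2/3, -2/3, -1/3], [-5, 3, 1]].
K⁻¹C = [[16, -7, -8], [15, -9, -8], [-16, -8, 6]].
W = (K⁻¹C)S⁻¹ = [[-2, 2, 5], [-1, 2, 5], [2, 2, -2]].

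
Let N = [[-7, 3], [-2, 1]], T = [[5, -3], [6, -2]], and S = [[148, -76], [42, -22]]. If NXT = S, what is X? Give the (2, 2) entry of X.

-2

Isolating X: multiply by N⁻¹ from the left and T⁻¹ from the right, so X = N⁻¹ST⁻¹.
det N = -1; the adjugate gives N⁻¹ = [[-1, 3], [-2, 7]].
T has determinant 8; T⁻¹ = [[-1/4, 3/8], [-3/4, 5/8]].
N⁻¹S = [[-22, 10], [-2, -2]].
X = (N⁻¹S)T⁻¹ = [[-2, -2], [2, -2]].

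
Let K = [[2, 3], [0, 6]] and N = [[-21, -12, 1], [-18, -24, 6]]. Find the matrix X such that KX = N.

Since K multiplies X on the left, X = K⁻¹N.
det K = 12; the adjugate gives K⁻¹ = [[1/2, -1/4], [0, 1/6]].
X = K⁻¹N = [[1/2, -1/4], [0, 1/6]] · [[-21, -12, 1], [-18, -24, 6]] = [[-6, 0, -1], [-3, -4, 1]].

X = [[-6, 0, -1], [-3, -4, 1]]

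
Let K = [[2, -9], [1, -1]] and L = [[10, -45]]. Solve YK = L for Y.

Since K sits to the right of Y, Y = LK⁻¹.
det K = 7, so K⁻¹ = [[-1/7, 9/7], [-1/7, 2/7]].
Y = LK⁻¹ = [[10, -45]] · [[-1/7, 9/7], [-1/7, 2/7]] = [[5, 0]].

Y = [[5, 0]]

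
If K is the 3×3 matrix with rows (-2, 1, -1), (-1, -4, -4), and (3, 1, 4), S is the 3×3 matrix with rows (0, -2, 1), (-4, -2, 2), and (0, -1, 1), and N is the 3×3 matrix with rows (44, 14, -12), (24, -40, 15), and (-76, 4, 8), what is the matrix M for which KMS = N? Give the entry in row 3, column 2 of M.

4

Left-multiply by K⁻¹ and right-multiply by S⁻¹: M = K⁻¹NS⁻¹.
det K = 5; the adjugate gives K⁻¹ = [[-12/5, -1, -8/5], [-8/5, -1, -7/5], [11/5, 1, 9/5]].
det S = -4, so S⁻¹ = [[0, -1/4, 1/2], [-1, 0, 1], [-1, 0, 2]].
K⁻¹N = [[-8, 0, 1], [12, 12, -7], [-16, -2, 3]].
M = (K⁻¹N)S⁻¹ = [[-1, 2, -2], [-5, -3, 4], [-1, 4, -4]].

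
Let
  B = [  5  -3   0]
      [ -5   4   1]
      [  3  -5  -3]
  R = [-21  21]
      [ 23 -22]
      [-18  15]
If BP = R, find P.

B is on the left of P, so left-multiply by B⁻¹: P = B⁻¹R.
B has determinant 1; B⁻¹ = [[-7, -9, -3], [-12, -15, -5], [13, 16, 5]].
P = B⁻¹R = [[-7, -9, -3], [-12, -15, -5], [13, 16, 5]] · [[-21, 21], [23, -22], [-18, 15]] = [[-6, 6], [-3, 3], [5, -4]].

P = [[-6, 6], [-3, 3], [5, -4]]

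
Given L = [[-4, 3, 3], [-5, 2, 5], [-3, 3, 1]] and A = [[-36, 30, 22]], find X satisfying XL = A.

X = [[6, 0, 4]]

L is on the right of X, so right-multiply by L⁻¹: X = AL⁻¹.
L has determinant -5; L⁻¹ = [[13/5, -6/5, -9/5], [2, -1, -1], [9/5, -3/5, -7/5]].
X = AL⁻¹ = [[-36, 30, 22]] · [[13/5, -6/5, -9/5], [2, -1, -1], [9/5, -3/5, -7/5]] = [[6, 0, 4]].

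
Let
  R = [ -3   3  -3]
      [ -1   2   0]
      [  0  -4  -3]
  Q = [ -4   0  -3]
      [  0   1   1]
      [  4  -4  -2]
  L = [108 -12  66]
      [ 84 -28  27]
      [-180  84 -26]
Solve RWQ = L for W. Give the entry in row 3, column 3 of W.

W = R⁻¹LQ⁻¹ (apply R⁻¹ on the left and Q⁻¹ on the right).
det R = -3, so R⁻¹ = [[2, -7, -2], [1, -3, -1], [-4/3, 4, 1]].
det Q = 4; the adjugate gives Q⁻¹ = [[1/2, 3, 3/4], [1, 5, 1], [-1, -4, -1]].
R⁻¹L = [[-12, 4, -5], [36, -12, 11], [12, -12, -6]].
W = (R⁻¹L)Q⁻¹ = [[3, 4, 0], [-5, 4, 4], [0, 0, 3]].

3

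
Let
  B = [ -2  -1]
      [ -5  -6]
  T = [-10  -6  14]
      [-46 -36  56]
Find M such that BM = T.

M = [[2, 0, -4], [6, 6, -6]]

Since B multiplies M on the left, M = B⁻¹T.
det B = 7; the adjugate gives B⁻¹ = [[-6/7, 1/7], [5/7, -2/7]].
M = B⁻¹T = [[-6/7, 1/7], [5/7, -2/7]] · [[-10, -6, 14], [-46, -36, 56]] = [[2, 0, -4], [6, 6, -6]].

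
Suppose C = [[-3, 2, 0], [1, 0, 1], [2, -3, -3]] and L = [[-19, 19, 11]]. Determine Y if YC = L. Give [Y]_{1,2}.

Right-multiplying both sides by C⁻¹ gives Y = LC⁻¹.
C has determinant 1; C⁻¹ = [[3, 6, 2], [5, 9, 3], [-3, -5, -2]].
Y = LC⁻¹ = [[-19, 19, 11]] · [[3, 6, 2], [5, 9, 3], [-3, -5, -2]] = [[5, 2, -3]].

2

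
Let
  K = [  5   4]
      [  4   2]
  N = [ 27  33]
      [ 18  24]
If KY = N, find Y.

Y = [[3, 5], [3, 2]]

Since K multiplies Y on the left, Y = K⁻¹N.
det K = -6; the adjugate gives K⁻¹ = [[-1/3, 2/3], [2/3, -5/6]].
Y = K⁻¹N = [[-1/3, 2/3], [2/3, -5/6]] · [[27, 33], [18, 24]] = [[3, 5], [3, 2]].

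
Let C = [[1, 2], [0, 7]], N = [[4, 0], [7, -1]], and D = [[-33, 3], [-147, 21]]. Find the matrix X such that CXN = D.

X = [[-3, 3], [0, -3]]

X = C⁻¹DN⁻¹ (apply C⁻¹ on the left and N⁻¹ on the right).
det C = 7; the adjugate gives C⁻¹ = [[1, -2/7], [0, 1/7]].
N has determinant -4; N⁻¹ = [[1/4, 0], [7/4, -1]].
C⁻¹D = [[9, -3], [-21, 3]].
X = (C⁻¹D)N⁻¹ = [[-3, 3], [0, -3]].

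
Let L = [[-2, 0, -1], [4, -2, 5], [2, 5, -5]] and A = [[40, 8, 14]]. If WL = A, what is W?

L is on the right of W, so right-multiply by L⁻¹: W = AL⁻¹.
det L = 6; the adjugate gives L⁻¹ = [[-5/2, -5/6, -1/3], [5, 2, 1], [4, 5/3, 2/3]].
W = AL⁻¹ = [[40, 8, 14]] · [[-5/2, -5/6, -1/3], [5, 2, 1], [4, 5/3, 2/3]] = [[-4, 6, 4]].

W = [[-4, 6, 4]]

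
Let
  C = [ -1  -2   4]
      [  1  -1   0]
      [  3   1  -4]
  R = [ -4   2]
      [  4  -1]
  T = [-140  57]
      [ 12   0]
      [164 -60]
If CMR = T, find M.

Left-multiply by C⁻¹ and right-multiply by R⁻¹: M = C⁻¹TR⁻¹.
det C = 4, so C⁻¹ = [[1, -1, 1], [1, -2, 1], [1, -5/4, 3/4]].
det R = -4, so R⁻¹ = [[1/4, 1/2], [1, 1]].
C⁻¹T = [[12, -3], [0, -3], [-32, 12]].
M = (C⁻¹T)R⁻¹ = [[0, 3], [-3, -3], [4, -4]].

M = [[0, 3], [-3, -3], [4, -4]]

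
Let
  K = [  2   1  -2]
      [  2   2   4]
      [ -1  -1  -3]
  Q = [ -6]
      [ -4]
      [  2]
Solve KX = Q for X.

K is on the left of X, so left-multiply by K⁻¹: X = K⁻¹Q.
det K = -2, so K⁻¹ = [[1, -5/2, -4], [-1, 4, 6], [0, -1/2, -1]].
X = K⁻¹Q = [[1, -5/2, -4], [-1, 4, 6], [0, -1/2, -1]] · [[-6], [-4], [2]] = [[-4], [2], [0]].

X = [[-4], [2], [0]]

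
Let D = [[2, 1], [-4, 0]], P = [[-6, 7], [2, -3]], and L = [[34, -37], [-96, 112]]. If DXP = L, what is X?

X = [[-4, 0], [1, -4]]

X = D⁻¹LP⁻¹ (apply D⁻¹ on the left and P⁻¹ on the right).
det D = 4, so D⁻¹ = [[0, -1/4], [1, 1/2]].
det P = 4, so P⁻¹ = [[-3/4, -7/4], [-1/2, -3/2]].
D⁻¹L = [[24, -28], [-14, 19]].
X = (D⁻¹L)P⁻¹ = [[-4, 0], [1, -4]].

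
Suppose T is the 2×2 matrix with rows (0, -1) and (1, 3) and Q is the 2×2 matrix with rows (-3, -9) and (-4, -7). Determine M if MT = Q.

M = [[0, -3], [-5, -4]]

Right-multiplying both sides by T⁻¹ gives M = QT⁻¹.
det T = 1; the adjugate gives T⁻¹ = [[3, 1], [-1, 0]].
M = QT⁻¹ = [[-3, -9], [-4, -7]] · [[3, 1], [-1, 0]] = [[0, -3], [-5, -4]].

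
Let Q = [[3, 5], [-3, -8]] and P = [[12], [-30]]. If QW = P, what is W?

Left-multiplying both sides by Q⁻¹ gives W = Q⁻¹P.
det Q = -9; the adjugate gives Q⁻¹ = [[8/9, 5/9], [-1/3, -1/3]].
W = Q⁻¹P = [[8/9, 5/9], [-1/3, -1/3]] · [[12], [-30]] = [[-6], [6]].

W = [[-6], [6]]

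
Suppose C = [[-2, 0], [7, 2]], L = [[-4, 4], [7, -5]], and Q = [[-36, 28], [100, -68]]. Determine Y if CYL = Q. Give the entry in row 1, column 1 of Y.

-1

Isolating Y: multiply by C⁻¹ from the left and L⁻¹ from the right, so Y = C⁻¹QL⁻¹.
det C = -4; the adjugate gives C⁻¹ = [[-1/2, 0], [7/4, 1/2]].
det L = -8; the adjugate gives L⁻¹ = [[5/8, 1/2], [7/8, 1/2]].
C⁻¹Q = [[18, -14], [-13, 15]].
Y = (C⁻¹Q)L⁻¹ = [[-1, 2], [5, 1]].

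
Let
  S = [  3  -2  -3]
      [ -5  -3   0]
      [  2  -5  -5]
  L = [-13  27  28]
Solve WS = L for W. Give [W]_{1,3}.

Right-multiplying both sides by S⁻¹ gives W = LS⁻¹.
S has determinant 2; S⁻¹ = [[15/2, 5/2, -9/2], [-25/2, -9/2, 15/2], [31/2, 11/2, -19/2]].
W = LS⁻¹ = [[-13, 27, 28]] · [[15/2, 5/2, -9/2], [-25/2, -9/2, 15/2], [31/2, 11/2, -19/2]] = [[-1, 0, -5]].

-5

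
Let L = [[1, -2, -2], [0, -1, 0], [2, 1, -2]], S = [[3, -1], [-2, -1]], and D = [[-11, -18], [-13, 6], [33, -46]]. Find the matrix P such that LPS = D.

P = [[5, 5], [5, 1], [-5, -5]]

Left-multiply by L⁻¹ and right-multiply by S⁻¹: P = L⁻¹DS⁻¹.
L has determinant -2; L⁻¹ = [[-1, 3, 1], [0, -1, 0], [-1, 5/2, 1/2]].
det S = -5, so S⁻¹ = [[1/5, -1/5], [-2/5, -3/5]].
L⁻¹D = [[5, -10], [13, -6], [-5, 10]].
P = (L⁻¹D)S⁻¹ = [[5, 5], [5, 1], [-5, -5]].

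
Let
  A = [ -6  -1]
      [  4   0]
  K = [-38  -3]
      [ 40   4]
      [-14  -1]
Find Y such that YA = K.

Y = [[3, -5], [-4, 4], [1, -2]]

Right-multiplying both sides by A⁻¹ gives Y = KA⁻¹.
det A = 4; the adjugate gives A⁻¹ = [[0, 1/4], [-1, -3/2]].
Y = KA⁻¹ = [[-38, -3], [40, 4], [-14, -1]] · [[0, 1/4], [-1, -3/2]] = [[3, -5], [-4, 4], [1, -2]].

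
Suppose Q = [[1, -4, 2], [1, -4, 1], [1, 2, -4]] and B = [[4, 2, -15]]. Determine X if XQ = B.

Q is on the right of X, so right-multiply by Q⁻¹: X = BQ⁻¹.
det Q = 6, so Q⁻¹ = [[7/3, -2, 2/3], [5/6, -1, 1/6], [1, -1, 0]].
X = BQ⁻¹ = [[4, 2, -15]] · [[7/3, -2, 2/3], [5/6, -1, 1/6], [1, -1, 0]] = [[-4, 5, 3]].

X = [[-4, 5, 3]]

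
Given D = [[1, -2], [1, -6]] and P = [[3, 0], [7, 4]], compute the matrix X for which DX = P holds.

X = [[1, -2], [-1, -1]]

D is on the left of X, so left-multiply by D⁻¹: X = D⁻¹P.
det D = -4; the adjugate gives D⁻¹ = [[3/2, -1/2], [1/4, -1/4]].
X = D⁻¹P = [[3/2, -1/2], [1/4, -1/4]] · [[3, 0], [7, 4]] = [[1, -2], [-1, -1]].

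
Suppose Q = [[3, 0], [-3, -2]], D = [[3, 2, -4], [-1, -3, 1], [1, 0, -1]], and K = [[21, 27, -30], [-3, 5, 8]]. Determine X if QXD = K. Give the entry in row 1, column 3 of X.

X = Q⁻¹KD⁻¹ (apply Q⁻¹ on the left and D⁻¹ on the right).
det Q = -6; the adjugate gives Q⁻¹ = [[1/3, 0], [-1/2, -1/2]].
det D = -3, so D⁻¹ = [[-1, -2/3, 10/3], [0, -1/3, -1/3], [-1, -2/3, 7/3]].
Q⁻¹K = [[7, 9, -10], [-9, -16, 11]].
X = (Q⁻¹K)D⁻¹ = [[3, -1, -3], [-2, 4, 1]].

-3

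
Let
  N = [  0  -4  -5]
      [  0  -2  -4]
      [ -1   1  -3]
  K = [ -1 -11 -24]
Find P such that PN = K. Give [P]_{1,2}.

Since N sits to the right of P, P = KN⁻¹.
N has determinant -6; N⁻¹ = [[-5/3, 17/6, -1], [-2/3, 5/6, 0], [1/3, -2/3, 0]].
P = KN⁻¹ = [[-1, -11, -24]] · [[-5/3, 17/6, -1], [-2/3, 5/6, 0], [1/3, -2/3, 0]] = [[1, 4, 1]].

4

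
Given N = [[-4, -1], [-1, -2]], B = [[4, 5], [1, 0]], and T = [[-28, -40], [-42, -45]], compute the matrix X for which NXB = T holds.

X = [[1, -2], [4, 4]]

X = N⁻¹TB⁻¹ (apply N⁻¹ on the left and B⁻¹ on the right).
N has determinant 7; N⁻¹ = [[-2/7, 1/7], [1/7, -4/7]].
det B = -5; the adjugate gives B⁻¹ = [[0, 1], [1/5, -4/5]].
N⁻¹T = [[2, 5], [20, 20]].
X = (N⁻¹T)B⁻¹ = [[1, -2], [4, 4]].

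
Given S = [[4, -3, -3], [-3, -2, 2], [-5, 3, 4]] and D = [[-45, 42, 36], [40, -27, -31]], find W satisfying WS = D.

W = [[-6, -3, 6], [5, 0, -4]]

S is on the right of W, so right-multiply by S⁻¹: W = DS⁻¹.
S has determinant -5; S⁻¹ = [[14/5, -3/5, 12/5], [-2/5, -1/5, -1/5], [19/5, -3/5, 17/5]].
W = DS⁻¹ = [[-45, 42, 36], [40, -27, -31]] · [[14/5, -3/5, 12/5], [-2/5, -1/5, -1/5], [19/5, -3/5, 17/5]] = [[-6, -3, 6], [5, 0, -4]].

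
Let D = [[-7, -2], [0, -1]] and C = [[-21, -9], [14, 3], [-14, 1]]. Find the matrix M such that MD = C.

Right-multiplying both sides by D⁻¹ gives M = CD⁻¹.
D has determinant 7; D⁻¹ = [[-1/7, 2/7], [0, -1]].
M = CD⁻¹ = [[-21, -9], [14, 3], [-14, 1]] · [[-1/7, 2/7], [0, -1]] = [[3, 3], [-2, 1], [2, -5]].

M = [[3, 3], [-2, 1], [2, -5]]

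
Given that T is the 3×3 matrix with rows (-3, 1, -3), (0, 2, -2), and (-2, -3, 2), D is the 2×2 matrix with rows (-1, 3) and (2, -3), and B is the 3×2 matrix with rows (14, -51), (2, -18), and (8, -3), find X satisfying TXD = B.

X = [[3, -3], [-2, 3], [3, 5]]

Left-multiply by T⁻¹ and right-multiply by D⁻¹: X = T⁻¹BD⁻¹.
det T = -2, so T⁻¹ = [[1, -7/2, -2], [-2, 6, 3], [-2, 11/2, 3]].
det D = -3, so D⁻¹ = [[1, 1], [2/3, 1/3]].
T⁻¹B = [[-9, 18], [8, -15], [7, -6]].
X = (T⁻¹B)D⁻¹ = [[3, -3], [-2, 3], [3, 5]].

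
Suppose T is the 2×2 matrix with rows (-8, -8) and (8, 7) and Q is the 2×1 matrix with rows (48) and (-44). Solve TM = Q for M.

T is on the left of M, so left-multiply by T⁻¹: M = T⁻¹Q.
T has determinant 8; T⁻¹ = [[7/8, 1], [-1, -1]].
M = T⁻¹Q = [[7/8, 1], [-1, -1]] · [[48], [-44]] = [[-2], [-4]].

M = [[-2], [-4]]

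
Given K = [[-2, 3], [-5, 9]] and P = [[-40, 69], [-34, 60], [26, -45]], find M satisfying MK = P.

Since K sits to the right of M, M = PK⁻¹.
det K = -3, so K⁻¹ = [[-3, 1], [-5/3, 2/3]].
M = PK⁻¹ = [[-40, 69], [-34, 60], [26, -45]] · [[-3, 1], [-5/3, 2/3]] = [[5, 6], [2, 6], [-3, -4]].

M = [[5, 6], [2, 6], [-3, -4]]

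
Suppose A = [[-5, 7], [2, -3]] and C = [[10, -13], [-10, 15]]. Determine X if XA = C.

X = [[-4, -5], [0, -5]]

Since A sits to the right of X, X = CA⁻¹.
det A = 1, so A⁻¹ = [[-3, -7], [-2, -5]].
X = CA⁻¹ = [[10, -13], [-10, 15]] · [[-3, -7], [-2, -5]] = [[-4, -5], [0, -5]].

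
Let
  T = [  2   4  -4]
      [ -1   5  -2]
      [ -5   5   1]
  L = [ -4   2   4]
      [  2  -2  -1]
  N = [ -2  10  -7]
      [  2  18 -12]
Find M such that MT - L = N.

MT = N + L = [[-6, 12, -3], [4, 16, -13]].
Right-multiplying both sides by T⁻¹ gives M = (N + L)T⁻¹.
det T = -6, so T⁻¹ = [[-5/2, 4, -2], [-11/6, 3, -4/3], [-10/3, 5, -7/3]].
M = (N + L)T⁻¹ = [[3, -3, 3], [4, -1, 1]].

M = [[3, -3, 3], [4, -1, 1]]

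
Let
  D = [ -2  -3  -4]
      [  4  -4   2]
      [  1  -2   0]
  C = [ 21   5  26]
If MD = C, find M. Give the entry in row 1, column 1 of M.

D is on the right of M, so right-multiply by D⁻¹: M = CD⁻¹.
det D = 2; the adjugate gives D⁻¹ = [[2, 4, -11], [1, 2, -6], [-2, -7/2, 10]].
M = CD⁻¹ = [[21, 5, 26]] · [[2, 4, -11], [1, 2, -6], [-2, -7/2, 10]] = [[-5, 3, -1]].

-5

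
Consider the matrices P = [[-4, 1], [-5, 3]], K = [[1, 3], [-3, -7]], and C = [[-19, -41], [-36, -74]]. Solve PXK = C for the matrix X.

X = [[0, -1], [5, 4]]

Left-multiply by P⁻¹ and right-multiply by K⁻¹: X = P⁻¹CK⁻¹.
det P = -7, so P⁻¹ = [[-3/7, 1/7], [-5/7, 4/7]].
K has determinant 2; K⁻¹ = [[-7/2, -3/2], [3/2, 1/2]].
P⁻¹C = [[3, 7], [-7, -13]].
X = (P⁻¹C)K⁻¹ = [[0, -1], [5, 4]].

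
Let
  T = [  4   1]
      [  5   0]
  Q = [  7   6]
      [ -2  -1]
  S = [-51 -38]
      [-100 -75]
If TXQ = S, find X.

X = [[-2, 3], [3, -4]]

X = T⁻¹SQ⁻¹ (apply T⁻¹ on the left and Q⁻¹ on the right).
T has determinant -5; T⁻¹ = [[0, 1/5], [1, -4/5]].
det Q = 5, so Q⁻¹ = [[-1/5, -6/5], [2/5, 7/5]].
T⁻¹S = [[-20, -15], [29, 22]].
X = (T⁻¹S)Q⁻¹ = [[-2, 3], [3, -4]].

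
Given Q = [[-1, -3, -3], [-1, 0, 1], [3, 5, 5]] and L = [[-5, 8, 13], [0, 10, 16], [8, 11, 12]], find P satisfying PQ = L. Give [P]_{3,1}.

3

Q is on the right of P, so right-multiply by Q⁻¹: P = LQ⁻¹.
det Q = -4, so Q⁻¹ = [[5/4, 0, 3/4], [-2, -1, -1], [5/4, 1, 3/4]].
P = LQ⁻¹ = [[-5, 8, 13], [0, 10, 16], [8, 11, 12]] · [[5/4, 0, 3/4], [-2, -1, -1], [5/4, 1, 3/4]] = [[-6, 5, -2], [0, 6, 2], [3, 1, 4]].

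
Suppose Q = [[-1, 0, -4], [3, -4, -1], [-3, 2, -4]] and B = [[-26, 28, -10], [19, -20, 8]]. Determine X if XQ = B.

Since Q sits to the right of X, X = BQ⁻¹.
det Q = 6; the adjugate gives Q⁻¹ = [[3, -4/3, -8/3], [5/2, -4/3, -13/6], [-1, 1/3, 2/3]].
X = BQ⁻¹ = [[-26, 28, -10], [19, -20, 8]] · [[3, -4/3, -8/3], [5/2, -4/3, -13/6], [-1, 1/3, 2/3]] = [[2, -6, 2], [-1, 4, -2]].

X = [[2, -6, 2], [-1, 4, -2]]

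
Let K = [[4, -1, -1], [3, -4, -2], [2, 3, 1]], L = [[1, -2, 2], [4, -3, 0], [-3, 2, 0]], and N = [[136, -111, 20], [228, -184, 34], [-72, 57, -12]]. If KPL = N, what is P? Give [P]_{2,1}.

P = K⁻¹NL⁻¹ (apply K⁻¹ on the left and L⁻¹ on the right).
K has determinant -2; K⁻¹ = [[-1, 1, 1], [7/2, -3, -5/2], [-17/2, 7, 13/2]].
L has determinant -2; L⁻¹ = [[0, -2, -3], [0, -3, -4], [1/2, -2, -5/2]].
K⁻¹N = [[20, -16, 2], [-28, 21, -2], [-28, 26, -10]].
P = (K⁻¹N)L⁻¹ = [[1, 4, -1], [-1, -3, 5], [-5, -2, 5]].

-1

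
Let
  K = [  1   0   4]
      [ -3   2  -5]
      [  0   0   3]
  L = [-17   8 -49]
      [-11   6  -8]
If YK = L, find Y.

Y = [[-5, 4, -3], [-2, 3, 5]]

Right-multiplying both sides by K⁻¹ gives Y = LK⁻¹.
K has determinant 6; K⁻¹ = [[1, 0, -4/3], [3/2, 1/2, -7/6], [0, 0, 1/3]].
Y = LK⁻¹ = [[-17, 8, -49], [-11, 6, -8]] · [[1, 0, -4/3], [3/2, 1/2, -7/6], [0, 0, 1/3]] = [[-5, 4, -3], [-2, 3, 5]].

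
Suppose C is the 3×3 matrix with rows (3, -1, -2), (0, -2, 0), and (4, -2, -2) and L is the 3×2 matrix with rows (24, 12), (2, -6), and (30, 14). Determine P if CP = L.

C is on the left of P, so left-multiply by C⁻¹: P = C⁻¹L.
det C = -4, so C⁻¹ = [[-1, -1/2, 1], [0, -1/2, 0], [-2, -1/2, 3/2]].
P = C⁻¹L = [[-1, -1/2, 1], [0, -1/2, 0], [-2, -1/2, 3/2]] · [[24, 12], [2, -6], [30, 14]] = [[5, 5], [-1, 3], [-4, 0]].

P = [[5, 5], [-1, 3], [-4, 0]]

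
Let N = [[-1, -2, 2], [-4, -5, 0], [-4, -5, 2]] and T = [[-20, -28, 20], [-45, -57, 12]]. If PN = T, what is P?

Since N sits to the right of P, P = TN⁻¹.
det N = -6, so N⁻¹ = [[5/3, 1, -5/3], [-4/3, -1, 4/3], [0, -1/2, 1/2]].
P = TN⁻¹ = [[-20, -28, 20], [-45, -57, 12]] · [[5/3, 1, -5/3], [-4/3, -1, 4/3], [0, -1/2, 1/2]] = [[4, -2, 6], [1, 6, 5]].

P = [[4, -2, 6], [1, 6, 5]]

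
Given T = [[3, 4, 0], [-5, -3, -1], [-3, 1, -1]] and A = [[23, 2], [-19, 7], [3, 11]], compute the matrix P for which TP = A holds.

Left-multiplying both sides by T⁻¹ gives P = T⁻¹A.
det T = 4, so T⁻¹ = [[1, 1, -1], [-1/2, -3/4, 3/4], [-7/2, -15/4, 11/4]].
P = T⁻¹A = [[1, 1, -1], [-1/2, -3/4, 3/4], [-7/2, -15/4, 11/4]] · [[23, 2], [-19, 7], [3, 11]] = [[1, -2], [5, 2], [-1, -3]].

P = [[1, -2], [5, 2], [-1, -3]]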